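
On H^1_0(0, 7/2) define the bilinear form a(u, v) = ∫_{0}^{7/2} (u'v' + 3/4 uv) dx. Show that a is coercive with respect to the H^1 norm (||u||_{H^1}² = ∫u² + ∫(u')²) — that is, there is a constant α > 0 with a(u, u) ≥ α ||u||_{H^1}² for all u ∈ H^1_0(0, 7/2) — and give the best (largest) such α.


α = (147 + 16*π^2)/(4*(4*π^2 + 49))

Coercivity of a(·,·) on H^1_0(0, 7/2) means a(u, u) ≥ α ||u||_{H^1}² for every u ∈ H^1_0.
The interval has length L = 7/2, and Poincaré/coercivity depend only on L. Here a(u, u) = ∫(u')² + (3/4)·∫u².
Here 0 < c = 3/4 < 1. The condition a(u,u) ≥ α||u||_{H^1}² reads (1−α)∫(u')² ≥ (α−c)∫u². Any admissible α is ≤ 1 (rapidly oscillating u have ∫u²/∫(u')² → 0), and α = 1 would force 0 ≥ (1−c)∫u², impossible since c < 1; so 1−α > 0. By the sharp Poincaré inequality on H^1_0 of an interval of length L, ∫(u')² ≥ (π/L)²∫u² with equality for the first sine mode sin(π(x−x₀)/L) (x₀ the left endpoint), so the inequality holds for all u iff (1−α)(π/L)² ≥ α − c, i.e. α ≤ ((π/L)² + c)/((π/L)² + 1) = (1 + c(L/π)²)/(1 + (L/π)²). With (π/L)² = 4*π^2/49 and c = 3/4, the largest admissible constant is α = ((π/L)² + c)/((π/L)² + 1).
Simplifying, α = (147 + 16*π^2)/(4*(4*π^2 + 49)).


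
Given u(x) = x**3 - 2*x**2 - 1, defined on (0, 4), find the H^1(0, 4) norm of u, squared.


||u||_{H^1}^2 = 36364/35

The H^1 norm (squared) on an interval (0, L) is
  ||u||_{H^1}^2 = ∫_0^L u(x)^2 dx + ∫_0^L u'(x)^2 dx.
Compute u'(x) = 3*x**2 - 4*x.
Then u(x)^2 = x**6 - 4*x**5 + 4*x**4 - 2*x**3 + 4*x**2 + 1 and u'(x)^2 = 9*x**4 - 24*x**3 + 16*x**2.
Integrate each monomial from 0 to 4 using ∫_0^4 c·x^n dx = c·4^(n+1)/(n+1):
  ∫_0^4 u(x)^2 dx = ∫_0^4 (x^6 - 4*x^5 + 4*x^4 - 2*x^3 + 4*x^2 + 1) dx. Term by term:
    ∫_0^4 x^6 dx = 16384/7;  ∫_0^4 -4*x^5 dx = -8192/3;  ∫_0^4 4*x^4 dx = 4096/5;
    ∫_0^4 -2*x^3 dx = -128;  ∫_0^4 4*x^2 dx = 256/3;  ∫_0^4 1 dx = 4.
  Sum: 16384/7 − 8192/3 + 4096/5 − 128 + 256/3 + 4 = 40996/105.
  ∫_0^4 u'(x)^2 dx = ∫_0^4 (9*x^4 - 24*x^3 + 16*x^2) dx. Term by term:
    ∫_0^4 9*x^4 dx = 9216/5;  ∫_0^4 -24*x^3 dx = -1536;  ∫_0^4 16*x^2 dx = 1024/3.
  Sum: 9216/5 − 1536 + 1024/3 = 9728/15.
Adding: ||u||_{H^1}^2 = 40996/105 + 9728/15 = 36364/35.


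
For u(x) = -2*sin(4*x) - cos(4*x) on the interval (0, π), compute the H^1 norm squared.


||u||_{H^1(0,π)}^2 = 85*π/2

u'(x) = 4*sin(4*x) - 8*cos(4*x).
Expand u² and (u')² and integrate term by term on (0, π), using: for integers n ≥ 1, ∫_0^π sin²(nx) dx = ∫_0^π cos²(nx) dx = π/2; for n ≠ n', ∫_0^π sin(nx)sin(n'x) dx = ∫_0^π cos(nx)cos(n'x) dx = 0; and by product-to-sum, ∫_0^π sin(nx)cos(n'x) dx = ½∫_0^π [sin((n+n')x) + sin((n−n')x)] dx, which is 0 when n+n' is even and 2n/(n²−n'²) when n+n' is odd (it need not vanish on (0, π)).
  u² squared terms: (-1)²·∫cos(4x)² dx = 1·π/2 = π/2;  (-2)²·∫sin(4x)² dx = 4·π/2 = 2*π.
  u² cross terms: 2·(-1)·(-2)·∫cos(4x)·sin(4x) dx = 4·(0) = 0.
  So ∫_0^π u² dx = π/2 + 2*π + 0 = 5*π/2.
  (u')² squared terms: (-8)²·∫cos(4x)² dx = 64·π/2 = 32*π;  (4)²·∫sin(4x)² dx = 16·π/2 = 8*π.
  (u')² cross terms: 2·(-8)·(4)·∫cos(4x)·sin(4x) dx = -64·(0) = 0.
  So ∫_0^π (u')² dx = 32*π + 8*π + 0 = 40*π.
||u||_{H^1}^2 = (5*π/2) + (40*π) = 85*π/2.


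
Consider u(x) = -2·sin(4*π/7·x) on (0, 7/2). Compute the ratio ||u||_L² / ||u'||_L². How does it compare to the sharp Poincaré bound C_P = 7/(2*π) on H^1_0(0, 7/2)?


||u||_L² / ||u'||_L² = 7/(4*π) < C_P = 7/(2*π).

u(x) = -2·sin(4*π/7·x), so u'(x) = -8*π*cos(4*π*x/7)/7.
Writing u(x) = A·sin(kπx/L) with A = -2 and k = 2, use ∫_0^L sin²(kπx/L) dx = L/2 and ∫_0^L cos²(kπx/L) dx = L/2.
u² = 4·sin²(4*π/7·x) and (u')² = 64*π^2/49·cos²(4*π/7·x), and each of sin², cos² integrates to L/2 = 7/4 over (0, 7/2).
∫_0^7/2 u² dx = 7, so ||u||_L² = sqrt(7).
∫_0^7/2 (u')² dx = 16*π^2/7, so ||u'||_L² = 4*sqrt(7)*π/7.
Ratio ||u||_L² / ||u'||_L² = 7/(4*π).
Sharp Poincaré constant on H^1_0(0, 7/2) is C_P = L/π = 7/(2*π), achieved by sin(2*π/7·x).
This is the k = 2 harmonic; the ratio L/(kπ) is strictly less than C_P = L/π, consistent with the sharp inequality ||u||_L² ≤ C_P ||u'||_L².


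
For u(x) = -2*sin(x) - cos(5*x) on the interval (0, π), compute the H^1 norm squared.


||u||_{H^1(0,π)}^2 = 17*π

u'(x) = 5*sin(5*x) - 2*cos(x).
Expand u² and (u')² and integrate term by term on (0, π), using: for integers n ≥ 1, ∫_0^π sin²(nx) dx = ∫_0^π cos²(nx) dx = π/2; for n ≠ n', ∫_0^π sin(nx)sin(n'x) dx = ∫_0^π cos(nx)cos(n'x) dx = 0; and by product-to-sum, ∫_0^π sin(nx)cos(n'x) dx = ½∫_0^π [sin((n+n')x) + sin((n−n')x)] dx, which is 0 when n+n' is even and 2n/(n²−n'²) when n+n' is odd (it need not vanish on (0, π)).
  u² squared terms: (-1)²·∫cos(5x)² dx = 1·π/2 = π/2;  (-2)²·∫sin(x)² dx = 4·π/2 = 2*π.
  u² cross terms: 2·(-1)·(-2)·∫cos(5x)·sin(x) dx = 4·(0) = 0.
  So ∫_0^π u² dx = π/2 + 2*π + 0 = 5*π/2.
  (u')² squared terms: (-2)²·∫cos(x)² dx = 4·π/2 = 2*π;  (5)²·∫sin(5x)² dx = 25·π/2 = 25*π/2.
  (u')² cross terms: 2·(-2)·(5)·∫cos(x)·sin(5x) dx = -20·(0) = 0.
  So ∫_0^π (u')² dx = 2*π + 25*π/2 + 0 = 29*π/2.
||u||_{H^1}^2 = (5*π/2) + (29*π/2) = 17*π.


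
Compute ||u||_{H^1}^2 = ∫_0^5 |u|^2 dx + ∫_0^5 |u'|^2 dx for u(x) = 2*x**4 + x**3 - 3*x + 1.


||u||_{H^1}^2 = 118399175/63

The H^1 norm (squared) on an interval (0, L) is
  ||u||_{H^1}^2 = ∫_0^L u(x)^2 dx + ∫_0^L u'(x)^2 dx.
Compute u'(x) = 8*x**3 + 3*x**2 - 3.
Then u(x)^2 = 4*x**8 + 4*x**7 + x**6 - 12*x**5 - 2*x**4 + 2*x**3 + 9*x**2 - 6*x + 1 and u'(x)^2 = 64*x**6 + 48*x**5 + 9*x**4 - 48*x**3 - 18*x**2 + 9.
Integrate each monomial from 0 to 5 using ∫_0^5 c·x^n dx = c·5^(n+1)/(n+1):
  ∫_0^5 u(x)^2 dx = ∫_0^5 (4*x^8 + 4*x^7 + x^6 - 12*x^5 - 2*x^4 + 2*x^3 + 9*x^2 - 6*x + 1) dx. Term by term:
    ∫_0^5 4*x^8 dx = 7812500/9;  ∫_0^5 4*x^7 dx = 390625/2;  ∫_0^5 x^6 dx = 78125/7;
    ∫_0^5 -12*x^5 dx = -31250;  ∫_0^5 -2*x^4 dx = -1250;  ∫_0^5 2*x^3 dx = 625/2;
    ∫_0^5 9*x^2 dx = 375;  ∫_0^5 -6*x dx = -75;  ∫_0^5 1 dx = 5.
  Sum: 7812500/9 + 390625/2 + 78125/7 − 31250 − 1250 + 625/2 + 375 − 75 + 5 = 65686715/63.
  ∫_0^5 u'(x)^2 dx = ∫_0^5 (64*x^6 + 48*x^5 + 9*x^4 - 48*x^3 - 18*x^2 + 9) dx. Term by term:
    ∫_0^5 64*x^6 dx = 5000000/7;  ∫_0^5 48*x^5 dx = 125000;  ∫_0^5 9*x^4 dx = 5625;
    ∫_0^5 -48*x^3 dx = -7500;  ∫_0^5 -18*x^2 dx = -750;  ∫_0^5 9 dx = 45.
  Sum: 5000000/7 + 125000 + 5625 − 7500 − 750 + 45 = 5856940/7.
Adding: ||u||_{H^1}^2 = 65686715/63 + 5856940/7 = 118399175/63.


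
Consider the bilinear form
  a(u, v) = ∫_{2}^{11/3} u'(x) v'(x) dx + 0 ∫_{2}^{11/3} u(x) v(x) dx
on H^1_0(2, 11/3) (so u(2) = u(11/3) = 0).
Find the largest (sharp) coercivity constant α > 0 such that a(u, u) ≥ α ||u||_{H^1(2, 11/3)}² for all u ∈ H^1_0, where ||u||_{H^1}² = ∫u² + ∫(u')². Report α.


α = 9*π^2/(25 + 9*π^2)

Coercivity of a(·,·) on H^1_0(2, 11/3) means a(u, u) ≥ α ||u||_{H^1}² for every u ∈ H^1_0.
The interval has length L = 5/3, and Poincaré/coercivity depend only on L. Here a(u, u) = ∫(u')² + (0)·∫u².
Here c = 0, so a(u,u) = ∫(u')² alone. The condition a(u,u) ≥ α||u||_{H^1}² reads (1−α)∫(u')² ≥ (α−c)∫u². Any admissible α is ≤ 1 (rapidly oscillating u have ∫u²/∫(u')² → 0), and α = 1 would force 0 ≥ (1−c)∫u², impossible since c < 1; so 1−α > 0. By the sharp Poincaré inequality on H^1_0 of an interval of length L, ∫(u')² ≥ (π/L)²∫u² with equality for the first sine mode sin(π(x−x₀)/L) (x₀ the left endpoint), so the inequality holds for all u iff (1−α)(π/L)² ≥ α − c, i.e. α ≤ ((π/L)² + c)/((π/L)² + 1) = (1 + c(L/π)²)/(1 + (L/π)²). (Direct route, valid since c ≤ 0: Poincaré gives c∫u² ≥ c(L/π)²∫(u')², so a(u,u) ≥ (1 + c(L/π)²)∫(u')², while ||u||_{H^1}² ≤ (1 + (L/π)²)∫(u')²; dividing yields the same α.) With (π/L)² = 9*π^2/25 and c = 0, the largest admissible constant is α = ((π/L)² + c)/((π/L)² + 1).
Simplifying, α = 9*π^2/(25 + 9*π^2).


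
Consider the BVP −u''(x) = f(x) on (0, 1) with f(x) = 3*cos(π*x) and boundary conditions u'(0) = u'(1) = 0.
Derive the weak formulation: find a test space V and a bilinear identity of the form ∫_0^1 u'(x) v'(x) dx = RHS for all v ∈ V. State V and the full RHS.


V = H^1(0, 1) (no boundary constraint on v; u is determined up to an additive constant); weak form: ∫_0^1 u'v' dx = ∫_0^1 (3*cos(π*x)) v dx for all v ∈ V.

Multiply both sides by a test function v and integrate from 0 to 1:
  ∫_0^1 −u''(x) v(x) dx = ∫_0^1 f(x) v(x) dx.
Integrate the LHS by parts once:
  ∫_0^1 −u'' v dx = −[u'(x) v(x)]_0^1 + ∫_0^1 u'(x) v'(x) dx.
Thus ∫_0^1 u'(x) v'(x) dx = ∫_0^1 f(x) v(x) dx + [u'(x) v(x)]_0^1.
Choose V so that boundary terms are either known or forced to vanish.
u has homogeneous Neumann: u'(0) = u'(1) = 0. So [u' v]_0^1 = 0·v(1) − 0·v(0) = 0 for any v; take V = H^1(0, 1).
Weak formulation: find u (satisfying any essential BC) such that ∫_0^1 u'(x) v'(x) dx = ∫_0^1 f v dx for all v ∈ V (homogeneous Neumann, so boundary terms vanish).
Substituting f(x) = 3*cos(π*x), the right-hand side is ∫_0^1 (3*cos(π*x)) v dx.
Compatibility check (pure Neumann): taking v ≡ 1 ∈ V gives 0 = ∫_0^1 f dx + (0) − (0), i.e. ∫_0^1 f dx must equal u'(0) − u'(1) = 0. Indeed ∫_0^1 (3*cos(π*x)) dx = 0, so the data are compatible. The solution is then unique only up to an additive constant (fix it e.g. by requiring ∫_0^1 u dx = 0).


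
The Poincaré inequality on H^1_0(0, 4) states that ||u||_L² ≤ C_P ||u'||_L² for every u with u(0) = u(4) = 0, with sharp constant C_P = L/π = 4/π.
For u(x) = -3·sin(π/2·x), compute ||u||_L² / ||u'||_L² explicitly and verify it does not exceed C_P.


||u||_L² / ||u'||_L² = 2/π < C_P = 4/π.

u(x) = -3·sin(π/2·x), so u'(x) = -3*π*cos(π*x/2)/2.
Writing u(x) = A·sin(kπx/L) with A = -3 and k = 2, use ∫_0^L sin²(kπx/L) dx = L/2 and ∫_0^L cos²(kπx/L) dx = L/2.
u² = 9·sin²(π/2·x) and (u')² = 9*π^2/4·cos²(π/2·x), and each of sin², cos² integrates to L/2 = 2 over (0, 4).
∫_0^4 u² dx = 18, so ||u||_L² = 3*sqrt(2).
∫_0^4 (u')² dx = 9*π^2/2, so ||u'||_L² = 3*sqrt(2)*π/2.
Ratio ||u||_L² / ||u'||_L² = 2/π.
Sharp Poincaré constant on H^1_0(0, 4) is C_P = L/π = 4/π, achieved by sin(π/4·x).
This is the k = 2 harmonic; the ratio L/(kπ) is strictly less than C_P = L/π, consistent with the sharp inequality ||u||_L² ≤ C_P ||u'||_L².


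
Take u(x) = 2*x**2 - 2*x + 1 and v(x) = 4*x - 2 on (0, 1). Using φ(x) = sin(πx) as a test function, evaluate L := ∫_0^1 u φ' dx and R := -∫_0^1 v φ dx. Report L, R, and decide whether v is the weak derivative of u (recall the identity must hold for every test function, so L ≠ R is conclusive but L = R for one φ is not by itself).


LHS = 0, RHS = 0. Yes, v = u' weakly.

u(x) = 2*x**2 - 2*x + 1, classical derivative u'(x) = 4*x - 2.
φ(x) = sin(πx), so φ'(x) = π*cos(π*x).
Note φ(0) = φ(1) = 0, so the boundary term u·φ vanishes.
LHS = ∫_0^1 u(x) φ'(x) dx = ∫_0^1 (2*π*x^2*cos(π*x) - 2*π*x*cos(π*x) + π*cos(π*x)) dx. Term by term:
  ∫_0^1 π*cos(π*x) dx = 0;  ∫_0^1 -2*π*x*cos(π*x) dx = 4/π;  ∫_0^1 2*π*x^2*cos(π*x) dx = -4/π.
Sum: 0 + 4/π − 4/π = 0.
So LHS = 0.
∫_0^1 v(x) φ(x) dx = ∫_0^1 (4*x*sin(π*x) - 2*sin(π*x)) dx. Term by term:
  ∫_0^1 -2*sin(π*x) dx = -4/π;  ∫_0^1 4*x*sin(π*x) dx = 4/π.
Sum: -4/π + 4/π = 0.
So RHS = -∫_0^1 v(x) φ(x) dx = 0.
LHS = RHS, so the identity holds for this test φ.
Moreover u is smooth here and v(x) = u'(x) = 4*x - 2 pointwise, so the identity holds for every test function. Hence v is the weak derivative of u.


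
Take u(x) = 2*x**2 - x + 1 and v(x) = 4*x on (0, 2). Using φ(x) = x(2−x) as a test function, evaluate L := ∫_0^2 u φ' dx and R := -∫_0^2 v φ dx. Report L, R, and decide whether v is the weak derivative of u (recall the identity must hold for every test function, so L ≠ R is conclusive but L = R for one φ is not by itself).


LHS = -4, RHS = -16/3. No, v is not the weak derivative of u.

u(x) = 2*x**2 - x + 1, classical derivative u'(x) = 4*x - 1.
φ(x) = x(2−x), so φ'(x) = 2 - 2*x.
Note φ(0) = φ(2) = 0, so the boundary term u·φ vanishes.
LHS = ∫_0^2 u(x) φ'(x) dx = ∫_0^2 (-4*x^3 + 6*x^2 - 4*x + 2) dx. Term by term:
  ∫_0^2 -4*x^3 dx = -16;  ∫_0^2 6*x^2 dx = 16;  ∫_0^2 -4*x dx = -8;
  ∫_0^2 2 dx = 4.
Sum: -16 + 16 − 8 + 4 = -4.
So LHS = -4.
∫_0^2 v(x) φ(x) dx = ∫_0^2 (-4*x^3 + 8*x^2) dx. Term by term:
  ∫_0^2 -4*x^3 dx = -16;  ∫_0^2 8*x^2 dx = 64/3.
Sum: -16 + 64/3 = 16/3.
So RHS = -∫_0^2 v(x) φ(x) dx = -16/3.
LHS − RHS = 4/3 ≠ 0, so the identity fails.
(For a valid weak derivative the identity must hold for EVERY test function, in particular this one. The failure shows v is NOT the weak derivative of u.)
Correct weak derivative would be u'(x) = 4*x - 1.


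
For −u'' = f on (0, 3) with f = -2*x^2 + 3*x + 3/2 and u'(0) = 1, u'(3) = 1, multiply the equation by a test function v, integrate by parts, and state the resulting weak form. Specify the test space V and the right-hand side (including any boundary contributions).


V = H^1(0, 3) (v unrestricted at boundary; u is determined up to an additive constant); weak form: ∫_0^3 u'v' dx = ∫_0^3 (-2*x^2 + 3*x + 3/2) v dx + v(3) − v(0) for all v ∈ V.

Multiply both sides by a test function v and integrate from 0 to 3:
  ∫_0^3 −u''(x) v(x) dx = ∫_0^3 f(x) v(x) dx.
Integrate the LHS by parts once:
  ∫_0^3 −u'' v dx = −[u'(x) v(x)]_0^3 + ∫_0^3 u'(x) v'(x) dx.
Thus ∫_0^3 u'(x) v'(x) dx = ∫_0^3 f(x) v(x) dx + [u'(x) v(x)]_0^3.
Choose V so that boundary terms are either known or forced to vanish.
u has inhomogeneous Neumann u'(0) = 1, u'(3) = 1. [u' v]_0^3 = (1)·v(3) − (1)·v(0) = v(3) − v(0). Take V = H^1(0, 3); boundary term becomes part of RHS.
Weak formulation: find u (satisfying any essential BC) such that ∫_0^3 u'(x) v'(x) dx = ∫_0^3 f v dx + v(3) − v(0) for all v ∈ V (Neumann data are natural BCs: they enter the RHS as boundary terms).
Substituting f(x) = -2*x^2 + 3*x + 3/2, the right-hand side is ∫_0^3 (-2*x^2 + 3*x + 3/2) v dx + v(3) − v(0).
Compatibility check (pure Neumann): taking v ≡ 1 ∈ V gives 0 = ∫_0^3 f dx + (1) − (1), i.e. ∫_0^3 f dx must equal u'(0) − u'(3) = 0. Indeed ∫_0^3 (-2*x^2 + 3*x + 3/2) dx = 0, so the data are compatible. The solution is then unique only up to an additive constant (fix it e.g. by requiring ∫_0^3 u dx = 0).


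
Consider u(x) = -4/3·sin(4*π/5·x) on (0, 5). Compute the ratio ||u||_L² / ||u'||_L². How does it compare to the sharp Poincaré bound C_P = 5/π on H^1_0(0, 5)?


||u||_L² / ||u'||_L² = 5/(4*π) < C_P = 5/π.

u(x) = -4/3·sin(4*π/5·x), so u'(x) = -16*π*cos(4*π*x/5)/15.
Writing u(x) = A·sin(kπx/L) with A = -4/3 and k = 4, use ∫_0^L sin²(kπx/L) dx = L/2 and ∫_0^L cos²(kπx/L) dx = L/2.
u² = 16/9·sin²(4*π/5·x) and (u')² = 256*π^2/225·cos²(4*π/5·x), and each of sin², cos² integrates to L/2 = 5/2 over (0, 5).
∫_0^5 u² dx = 40/9, so ||u||_L² = 2*sqrt(10)/3.
∫_0^5 (u')² dx = 128*π^2/45, so ||u'||_L² = 8*sqrt(10)*π/15.
Ratio ||u||_L² / ||u'||_L² = 5/(4*π).
Sharp Poincaré constant on H^1_0(0, 5) is C_P = L/π = 5/π, achieved by sin(π/5·x).
This is the k = 4 harmonic; the ratio L/(kπ) is strictly less than C_P = L/π, consistent with the sharp inequality ||u||_L² ≤ C_P ||u'||_L².


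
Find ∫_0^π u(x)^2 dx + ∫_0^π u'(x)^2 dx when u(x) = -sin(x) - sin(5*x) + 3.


||u||_{H^1(0,π)}^2 = -72/5 + 23*π

u'(x) = -cos(x) - 5*cos(5*x).
Expand u² and (u')² and integrate term by term on (0, π), using: for integers n ≥ 1, ∫_0^π sin²(nx) dx = ∫_0^π cos²(nx) dx = π/2; for n ≠ n', ∫_0^π sin(nx)sin(n'x) dx = ∫_0^π cos(nx)cos(n'x) dx = 0; and by product-to-sum, ∫_0^π sin(nx)cos(n'x) dx = ½∫_0^π [sin((n+n')x) + sin((n−n')x)] dx, which is 0 when n+n' is even and 2n/(n²−n'²) when n+n' is odd (it need not vanish on (0, π)). For the constant mode: ∫_0^π 1 dx = π, ∫_0^π cos(nx) dx = 0, ∫_0^π sin(nx) dx = (1−(−1)^n)/n.
  u² squared terms: (3)²·∫1 dx = 9·π = 9*π;  (-1)²·∫sin(x)² dx = 1·π/2 = π/2;  (-1)²·∫sin(5x)² dx = 1·π/2 = π/2.
  u² cross terms: 2·(3)·(-1)·∫1·sin(x) dx = -6·(2) = -12;  2·(3)·(-1)·∫1·sin(5x) dx = -6·(2/5) = -12/5;  2·(-1)·(-1)·∫sin(x)·sin(5x) dx = 2·(0) = 0.
  So ∫_0^π u² dx = 9*π + π/2 + π/2 − 12 − 12/5 + 0 = -72/5 + 10*π.
  (u')² squared terms: (-1)²·∫cos(x)² dx = 1·π/2 = π/2;  (-5)²·∫cos(5x)² dx = 25·π/2 = 25*π/2.
  (u')² cross terms: 2·(-1)·(-5)·∫cos(x)·cos(5x) dx = 10·(0) = 0.
  So ∫_0^π (u')² dx = π/2 + 25*π/2 + 0 = 13*π.
||u||_{H^1}^2 = (-72/5 + 10*π) + (13*π) = -72/5 + 23*π.


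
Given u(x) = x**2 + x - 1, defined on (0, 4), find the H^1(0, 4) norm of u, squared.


||u||_{H^1}^2 = 2104/5

The H^1 norm (squared) on an interval (0, L) is
  ||u||_{H^1}^2 = ∫_0^L u(x)^2 dx + ∫_0^L u'(x)^2 dx.
Compute u'(x) = 2*x + 1.
Then u(x)^2 = x**4 + 2*x**3 - x**2 - 2*x + 1 and u'(x)^2 = 4*x**2 + 4*x + 1.
Integrate each monomial from 0 to 4 using ∫_0^4 c·x^n dx = c·4^(n+1)/(n+1):
  ∫_0^4 u(x)^2 dx = ∫_0^4 (x^4 + 2*x^3 - x^2 - 2*x + 1) dx. Term by term:
    ∫_0^4 x^4 dx = 1024/5;  ∫_0^4 2*x^3 dx = 128;  ∫_0^4 -x^2 dx = -64/3;
    ∫_0^4 -2*x dx = -16;  ∫_0^4 1 dx = 4.
  Sum: 1024/5 + 128 − 64/3 − 16 + 4 = 4492/15.
  ∫_0^4 u'(x)^2 dx = ∫_0^4 (4*x^2 + 4*x + 1) dx. Term by term:
    ∫_0^4 4*x^2 dx = 256/3;  ∫_0^4 4*x dx = 32;  ∫_0^4 1 dx = 4.
  Sum: 256/3 + 32 + 4 = 364/3.
Adding: ||u||_{H^1}^2 = 4492/15 + 364/3 = 2104/5.


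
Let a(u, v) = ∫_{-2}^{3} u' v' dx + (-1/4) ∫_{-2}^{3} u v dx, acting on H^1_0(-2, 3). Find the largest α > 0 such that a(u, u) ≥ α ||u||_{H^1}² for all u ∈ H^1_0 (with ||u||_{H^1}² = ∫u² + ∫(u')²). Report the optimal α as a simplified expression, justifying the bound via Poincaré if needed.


α = (-25/4 + π^2)/(π^2 + 25)

Coercivity of a(·,·) on H^1_0(-2, 3) means a(u, u) ≥ α ||u||_{H^1}² for every u ∈ H^1_0.
The interval has length L = 5, and Poincaré/coercivity depend only on L. Here a(u, u) = ∫(u')² + (-1/4)·∫u².
Here c = -1/4 < 0 with |c| < (π/L)² = π^2/25, so coercivity still holds. The condition a(u,u) ≥ α||u||_{H^1}² reads (1−α)∫(u')² ≥ (α−c)∫u². Any admissible α is ≤ 1 (rapidly oscillating u have ∫u²/∫(u')² → 0), and α = 1 would force 0 ≥ (1−c)∫u², impossible since c < 1; so 1−α > 0. By the sharp Poincaré inequality on H^1_0 of an interval of length L, ∫(u')² ≥ (π/L)²∫u² with equality for the first sine mode sin(π(x−x₀)/L) (x₀ the left endpoint), so the inequality holds for all u iff (1−α)(π/L)² ≥ α − c, i.e. α ≤ ((π/L)² + c)/((π/L)² + 1) = (1 + c(L/π)²)/(1 + (L/π)²). (Direct route, valid since c ≤ 0: Poincaré gives c∫u² ≥ c(L/π)²∫(u')², so a(u,u) ≥ (1 + c(L/π)²)∫(u')², while ||u||_{H^1}² ≤ (1 + (L/π)²)∫(u')²; dividing yields the same α.) With (π/L)² = π^2/25 and c = -1/4, the largest admissible constant is α = ((π/L)² + c)/((π/L)² + 1).
Simplifying, α = (-25/4 + π^2)/(π^2 + 25).


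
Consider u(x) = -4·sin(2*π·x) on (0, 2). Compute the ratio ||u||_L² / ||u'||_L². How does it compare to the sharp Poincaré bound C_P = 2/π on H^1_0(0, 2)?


||u||_L² / ||u'||_L² = 1/(2*π) < C_P = 2/π.

u(x) = -4·sin(2*π·x), so u'(x) = -8*π*cos(2*π*x).
Writing u(x) = A·sin(kπx/L) with A = -4 and k = 4, use ∫_0^L sin²(kπx/L) dx = L/2 and ∫_0^L cos²(kπx/L) dx = L/2.
u² = 16·sin²(2*π·x) and (u')² = 64*π^2·cos²(2*π·x), and each of sin², cos² integrates to L/2 = 1 over (0, 2).
∫_0^2 u² dx = 16, so ||u||_L² = 4.
∫_0^2 (u')² dx = 64*π^2, so ||u'||_L² = 8*π.
Ratio ||u||_L² / ||u'||_L² = 1/(2*π).
Sharp Poincaré constant on H^1_0(0, 2) is C_P = L/π = 2/π, achieved by sin(π/2·x).
This is the k = 4 harmonic; the ratio L/(kπ) is strictly less than C_P = L/π, consistent with the sharp inequality ||u||_L² ≤ C_P ||u'||_L².


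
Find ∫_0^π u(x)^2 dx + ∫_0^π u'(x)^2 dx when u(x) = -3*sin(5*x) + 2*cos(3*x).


||u||_{H^1(0,π)}^2 = 137*π

u'(x) = -6*sin(3*x) - 15*cos(5*x).
Expand u² and (u')² and integrate term by term on (0, π), using: for integers n ≥ 1, ∫_0^π sin²(nx) dx = ∫_0^π cos²(nx) dx = π/2; for n ≠ n', ∫_0^π sin(nx)sin(n'x) dx = ∫_0^π cos(nx)cos(n'x) dx = 0; and by product-to-sum, ∫_0^π sin(nx)cos(n'x) dx = ½∫_0^π [sin((n+n')x) + sin((n−n')x)] dx, which is 0 when n+n' is even and 2n/(n²−n'²) when n+n' is odd (it need not vanish on (0, π)).
  u² squared terms: (-3)²·∫sin(5x)² dx = 9·π/2 = 9*π/2;  (2)²·∫cos(3x)² dx = 4·π/2 = 2*π.
  u² cross terms: 2·(-3)·(2)·∫sin(5x)·cos(3x) dx = -12·(0) = 0.
  So ∫_0^π u² dx = 9*π/2 + 2*π + 0 = 13*π/2.
  (u')² squared terms: (-15)²·∫cos(5x)² dx = 225·π/2 = 225*π/2;  (-6)²·∫sin(3x)² dx = 36·π/2 = 18*π.
  (u')² cross terms: 2·(-15)·(-6)·∫cos(5x)·sin(3x) dx = 180·(0) = 0.
  So ∫_0^π (u')² dx = 225*π/2 + 18*π + 0 = 261*π/2.
||u||_{H^1}^2 = (13*π/2) + (261*π/2) = 137*π.


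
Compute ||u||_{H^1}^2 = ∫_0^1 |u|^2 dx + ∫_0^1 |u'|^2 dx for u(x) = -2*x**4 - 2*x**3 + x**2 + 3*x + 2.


||u||_{H^1}^2 = 2657/126

The H^1 norm (squared) on an interval (0, L) is
  ||u||_{H^1}^2 = ∫_0^L u(x)^2 dx + ∫_0^L u'(x)^2 dx.
Compute u'(x) = -8*x**3 - 6*x**2 + 2*x + 3.
Then u(x)^2 = 4*x**8 + 8*x**7 - 16*x**5 - 19*x**4 - 2*x**3 + 13*x**2 + 12*x + 4 and u'(x)^2 = 64*x**6 + 96*x**5 + 4*x**4 - 72*x**3 - 32*x**2 + 12*x + 9.
Integrate each monomial from 0 to 1 using ∫_0^1 c·x^n dx = c·1^(n+1)/(n+1):
  ∫_0^1 u(x)^2 dx = ∫_0^1 (4*x^8 + 8*x^7 - 16*x^5 - 19*x^4 - 2*x^3 + 13*x^2 + 12*x + 4) dx. Term by term:
    ∫_0^1 4*x^8 dx = 4/9;  ∫_0^1 8*x^7 dx = 1;  ∫_0^1 -16*x^5 dx = -8/3;
    ∫_0^1 -19*x^4 dx = -19/5;  ∫_0^1 -2*x^3 dx = -1/2;  ∫_0^1 13*x^2 dx = 13/3;
    ∫_0^1 12*x dx = 6;  ∫_0^1 4 dx = 4.
  Sum: 4/9 + 1 − 8/3 − 19/5 − 1/2 + 13/3 + 6 + 4 = 793/90.
  ∫_0^1 u'(x)^2 dx = ∫_0^1 (64*x^6 + 96*x^5 + 4*x^4 - 72*x^3 - 32*x^2 + 12*x + 9) dx. Term by term:
    ∫_0^1 64*x^6 dx = 64/7;  ∫_0^1 96*x^5 dx = 16;  ∫_0^1 4*x^4 dx = 4/5;
    ∫_0^1 -72*x^3 dx = -18;  ∫_0^1 -32*x^2 dx = -32/3;  ∫_0^1 12*x dx = 6;
    ∫_0^1 9 dx = 9.
  Sum: 64/7 + 16 + 4/5 − 18 − 32/3 + 6 + 9 = 1289/105.
Adding: ||u||_{H^1}^2 = 793/90 + 1289/105 = 2657/126.


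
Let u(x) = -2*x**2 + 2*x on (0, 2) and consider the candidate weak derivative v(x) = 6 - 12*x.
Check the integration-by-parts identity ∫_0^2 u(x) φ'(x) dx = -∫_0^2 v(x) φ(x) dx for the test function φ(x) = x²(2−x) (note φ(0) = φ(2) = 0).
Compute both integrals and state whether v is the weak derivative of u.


LHS = 56/15, RHS = 56/5. No, v is not the weak derivative of u.

u(x) = -2*x**2 + 2*x, classical derivative u'(x) = 2 - 4*x.
φ(x) = x²(2−x), so φ'(x) = x*(4 - 3*x).
Note φ(0) = φ(2) = 0, so the boundary term u·φ vanishes.
LHS = ∫_0^2 u(x) φ'(x) dx = ∫_0^2 (6*x^4 - 14*x^3 + 8*x^2) dx. Term by term:
  ∫_0^2 6*x^4 dx = 192/5;  ∫_0^2 -14*x^3 dx = -56;  ∫_0^2 8*x^2 dx = 64/3.
Sum: 192/5 − 56 + 64/3 = 56/15.
So LHS = 56/15.
∫_0^2 v(x) φ(x) dx = ∫_0^2 (12*x^4 - 30*x^3 + 12*x^2) dx. Term by term:
  ∫_0^2 12*x^4 dx = 384/5;  ∫_0^2 -30*x^3 dx = -120;  ∫_0^2 12*x^2 dx = 32.
Sum: 384/5 − 120 + 32 = -56/5.
So RHS = -∫_0^2 v(x) φ(x) dx = 56/5.
LHS − RHS = -112/15 ≠ 0, so the identity fails.
(For a valid weak derivative the identity must hold for EVERY test function, in particular this one. The failure shows v is NOT the weak derivative of u.)
Correct weak derivative would be u'(x) = 2 - 4*x.


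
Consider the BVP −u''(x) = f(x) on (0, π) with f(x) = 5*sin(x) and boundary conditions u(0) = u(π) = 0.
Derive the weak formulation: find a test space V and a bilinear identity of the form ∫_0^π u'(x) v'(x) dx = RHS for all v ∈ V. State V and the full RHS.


V = H^1_0(0, π) (so v(0) = v(π) = 0); weak form: ∫_0^π u'v' dx = ∫_0^π (5*sin(x)) v dx for all v ∈ V.

Multiply both sides by a test function v and integrate from 0 to π:
  ∫_0^π −u''(x) v(x) dx = ∫_0^π f(x) v(x) dx.
Integrate the LHS by parts once:
  ∫_0^π −u'' v dx = −[u'(x) v(x)]_0^π + ∫_0^π u'(x) v'(x) dx.
Thus ∫_0^π u'(x) v'(x) dx = ∫_0^π f(x) v(x) dx + [u'(x) v(x)]_0^π.
Choose V so that boundary terms are either known or forced to vanish.
u is Dirichlet: u(0) = u(π) = 0. Let V = H^1_0(0, π); then v(0) = v(π) = 0, and [u' v]_0^π = 0.
Weak formulation: find u (satisfying any essential BC) such that ∫_0^π u'(x) v'(x) dx = ∫_0^π f v dx for all v ∈ V.
Substituting f(x) = 5*sin(x), the right-hand side is ∫_0^π (5*sin(x)) v dx.


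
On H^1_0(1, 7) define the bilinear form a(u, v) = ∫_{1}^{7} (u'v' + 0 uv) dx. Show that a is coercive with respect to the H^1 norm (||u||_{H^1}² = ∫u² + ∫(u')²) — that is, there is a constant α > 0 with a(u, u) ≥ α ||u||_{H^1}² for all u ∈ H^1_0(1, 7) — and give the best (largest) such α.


α = π^2/(π^2 + 36)

Coercivity of a(·,·) on H^1_0(1, 7) means a(u, u) ≥ α ||u||_{H^1}² for every u ∈ H^1_0.
The interval has length L = 6, and Poincaré/coercivity depend only on L. Here a(u, u) = ∫(u')² + (0)·∫u².
Here c = 0, so a(u,u) = ∫(u')² alone. The condition a(u,u) ≥ α||u||_{H^1}² reads (1−α)∫(u')² ≥ (α−c)∫u². Any admissible α is ≤ 1 (rapidly oscillating u have ∫u²/∫(u')² → 0), and α = 1 would force 0 ≥ (1−c)∫u², impossible since c < 1; so 1−α > 0. By the sharp Poincaré inequality on H^1_0 of an interval of length L, ∫(u')² ≥ (π/L)²∫u² with equality for the first sine mode sin(π(x−x₀)/L) (x₀ the left endpoint), so the inequality holds for all u iff (1−α)(π/L)² ≥ α − c, i.e. α ≤ ((π/L)² + c)/((π/L)² + 1) = (1 + c(L/π)²)/(1 + (L/π)²). (Direct route, valid since c ≤ 0: Poincaré gives c∫u² ≥ c(L/π)²∫(u')², so a(u,u) ≥ (1 + c(L/π)²)∫(u')², while ||u||_{H^1}² ≤ (1 + (L/π)²)∫(u')²; dividing yields the same α.) With (π/L)² = π^2/36 and c = 0, the largest admissible constant is α = ((π/L)² + c)/((π/L)² + 1).
Simplifying, α = π^2/(π^2 + 36).


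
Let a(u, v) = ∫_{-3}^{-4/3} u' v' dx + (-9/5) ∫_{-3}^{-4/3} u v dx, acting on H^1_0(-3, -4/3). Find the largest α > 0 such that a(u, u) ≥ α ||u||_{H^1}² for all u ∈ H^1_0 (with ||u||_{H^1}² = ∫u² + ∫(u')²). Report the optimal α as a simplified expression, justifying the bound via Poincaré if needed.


α = 9*(-5 + π^2)/(25 + 9*π^2)

Coercivity of a(·,·) on H^1_0(-3, -4/3) means a(u, u) ≥ α ||u||_{H^1}² for every u ∈ H^1_0.
The interval has length L = 5/3, and Poincaré/coercivity depend only on L. Here a(u, u) = ∫(u')² + (-9/5)·∫u².
Here c = -9/5 < 0 with |c| < (π/L)² = 9*π^2/25, so coercivity still holds. The condition a(u,u) ≥ α||u||_{H^1}² reads (1−α)∫(u')² ≥ (α−c)∫u². Any admissible α is ≤ 1 (rapidly oscillating u have ∫u²/∫(u')² → 0), and α = 1 would force 0 ≥ (1−c)∫u², impossible since c < 1; so 1−α > 0. By the sharp Poincaré inequality on H^1_0 of an interval of length L, ∫(u')² ≥ (π/L)²∫u² with equality for the first sine mode sin(π(x−x₀)/L) (x₀ the left endpoint), so the inequality holds for all u iff (1−α)(π/L)² ≥ α − c, i.e. α ≤ ((π/L)² + c)/((π/L)² + 1) = (1 + c(L/π)²)/(1 + (L/π)²). (Direct route, valid since c ≤ 0: Poincaré gives c∫u² ≥ c(L/π)²∫(u')², so a(u,u) ≥ (1 + c(L/π)²)∫(u')², while ||u||_{H^1}² ≤ (1 + (L/π)²)∫(u')²; dividing yields the same α.) With (π/L)² = 9*π^2/25 and c = -9/5, the largest admissible constant is α = ((π/L)² + c)/((π/L)² + 1).
Simplifying, α = 9*(-5 + π^2)/(25 + 9*π^2).


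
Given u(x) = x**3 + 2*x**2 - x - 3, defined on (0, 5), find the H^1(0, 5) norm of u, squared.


||u||_{H^1}^2 = 428725/14

The H^1 norm (squared) on an interval (0, L) is
  ||u||_{H^1}^2 = ∫_0^L u(x)^2 dx + ∫_0^L u'(x)^2 dx.
Compute u'(x) = 3*x**2 + 4*x - 1.
Then u(x)^2 = x**6 + 4*x**5 + 2*x**4 - 10*x**3 - 11*x**2 + 6*x + 9 and u'(x)^2 = 9*x**4 + 24*x**3 + 10*x**2 - 8*x + 1.
Integrate each monomial from 0 to 5 using ∫_0^5 c·x^n dx = c·5^(n+1)/(n+1):
  ∫_0^5 u(x)^2 dx = ∫_0^5 (x^6 + 4*x^5 + 2*x^4 - 10*x^3 - 11*x^2 + 6*x + 9) dx. Term by term:
    ∫_0^5 x^6 dx = 78125/7;  ∫_0^5 4*x^5 dx = 31250/3;  ∫_0^5 2*x^4 dx = 1250;
    ∫_0^5 -10*x^3 dx = -3125/2;  ∫_0^5 -11*x^2 dx = -1375/3;  ∫_0^5 6*x dx = 75;
    ∫_0^5 9 dx = 45.
  Sum: 78125/7 + 31250/3 + 1250 − 3125/2 − 1375/3 + 75 + 45 = 878915/42.
  ∫_0^5 u'(x)^2 dx = ∫_0^5 (9*x^4 + 24*x^3 + 10*x^2 - 8*x + 1) dx. Term by term:
    ∫_0^5 9*x^4 dx = 5625;  ∫_0^5 24*x^3 dx = 3750;  ∫_0^5 10*x^2 dx = 1250/3;
    ∫_0^5 -8*x dx = -100;  ∫_0^5 1 dx = 5.
  Sum: 5625 + 3750 + 1250/3 − 100 + 5 = 29090/3.
Adding: ||u||_{H^1}^2 = 878915/42 + 29090/3 = 428725/14.


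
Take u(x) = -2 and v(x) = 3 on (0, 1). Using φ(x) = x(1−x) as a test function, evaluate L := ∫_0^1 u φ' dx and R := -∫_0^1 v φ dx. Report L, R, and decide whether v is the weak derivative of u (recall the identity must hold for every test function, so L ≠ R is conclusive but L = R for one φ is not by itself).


LHS = 0, RHS = -1/2. No, v is not the weak derivative of u.

u(x) = -2, classical derivative u'(x) = 0.
φ(x) = x(1−x), so φ'(x) = 1 - 2*x.
Note φ(0) = φ(1) = 0, so the boundary term u·φ vanishes.
LHS = ∫_0^1 u(x) φ'(x) dx = ∫_0^1 (4*x - 2) dx. Term by term:
  ∫_0^1 4*x dx = 2;  ∫_0^1 -2 dx = -2.
Sum: 2 − 2 = 0.
So LHS = 0.
∫_0^1 v(x) φ(x) dx = ∫_0^1 (-3*x^2 + 3*x) dx. Term by term:
  ∫_0^1 -3*x^2 dx = -1;  ∫_0^1 3*x dx = 3/2.
Sum: -1 + 3/2 = 1/2.
So RHS = -∫_0^1 v(x) φ(x) dx = -1/2.
LHS − RHS = 1/2 ≠ 0, so the identity fails.
(For a valid weak derivative the identity must hold for EVERY test function, in particular this one. The failure shows v is NOT the weak derivative of u.)
Correct weak derivative would be u'(x) = 0.


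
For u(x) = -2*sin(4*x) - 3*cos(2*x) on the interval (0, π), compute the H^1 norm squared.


||u||_{H^1(0,π)}^2 = 113*π/2

u'(x) = 6*sin(2*x) - 8*cos(4*x).
Expand u² and (u')² and integrate term by term on (0, π), using: for integers n ≥ 1, ∫_0^π sin²(nx) dx = ∫_0^π cos²(nx) dx = π/2; for n ≠ n', ∫_0^π sin(nx)sin(n'x) dx = ∫_0^π cos(nx)cos(n'x) dx = 0; and by product-to-sum, ∫_0^π sin(nx)cos(n'x) dx = ½∫_0^π [sin((n+n')x) + sin((n−n')x)] dx, which is 0 when n+n' is even and 2n/(n²−n'²) when n+n' is odd (it need not vanish on (0, π)).
  u² squared terms: (-3)²·∫cos(2x)² dx = 9·π/2 = 9*π/2;  (-2)²·∫sin(4x)² dx = 4·π/2 = 2*π.
  u² cross terms: 2·(-3)·(-2)·∫cos(2x)·sin(4x) dx = 12·(0) = 0.
  So ∫_0^π u² dx = 9*π/2 + 2*π + 0 = 13*π/2.
  (u')² squared terms: (-8)²·∫cos(4x)² dx = 64·π/2 = 32*π;  (6)²·∫sin(2x)² dx = 36·π/2 = 18*π.
  (u')² cross terms: 2·(-8)·(6)·∫cos(4x)·sin(2x) dx = -96·(0) = 0.
  So ∫_0^π (u')² dx = 32*π + 18*π + 0 = 50*π.
||u||_{H^1}^2 = (13*π/2) + (50*π) = 113*π/2.


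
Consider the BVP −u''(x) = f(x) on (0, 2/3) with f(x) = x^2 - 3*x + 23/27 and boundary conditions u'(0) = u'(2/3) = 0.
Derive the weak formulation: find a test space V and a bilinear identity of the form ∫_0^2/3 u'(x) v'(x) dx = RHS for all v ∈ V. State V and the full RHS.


V = H^1(0, 2/3) (no boundary constraint on v; u is determined up to an additive constant); weak form: ∫_0^2/3 u'v' dx = ∫_0^2/3 (x^2 - 3*x + 23/27) v dx for all v ∈ V.

Multiply both sides by a test function v and integrate from 0 to 2/3:
  ∫_0^2/3 −u''(x) v(x) dx = ∫_0^2/3 f(x) v(x) dx.
Integrate the LHS by parts once:
  ∫_0^2/3 −u'' v dx = −[u'(x) v(x)]_0^2/3 + ∫_0^2/3 u'(x) v'(x) dx.
Thus ∫_0^2/3 u'(x) v'(x) dx = ∫_0^2/3 f(x) v(x) dx + [u'(x) v(x)]_0^2/3.
Choose V so that boundary terms are either known or forced to vanish.
u has homogeneous Neumann: u'(0) = u'(2/3) = 0. So [u' v]_0^2/3 = 0·v(2/3) − 0·v(0) = 0 for any v; take V = H^1(0, 2/3).
Weak formulation: find u (satisfying any essential BC) such that ∫_0^2/3 u'(x) v'(x) dx = ∫_0^2/3 f v dx for all v ∈ V (homogeneous Neumann, so boundary terms vanish).
Substituting f(x) = x^2 - 3*x + 23/27, the right-hand side is ∫_0^2/3 (x^2 - 3*x + 23/27) v dx.
Compatibility check (pure Neumann): taking v ≡ 1 ∈ V gives 0 = ∫_0^2/3 f dx + (0) − (0), i.e. ∫_0^2/3 f dx must equal u'(0) − u'(2/3) = 0. Indeed ∫_0^2/3 (x^2 - 3*x + 23/27) dx = 0, so the data are compatible. The solution is then unique only up to an additive constant (fix it e.g. by requiring ∫_0^2/3 u dx = 0).


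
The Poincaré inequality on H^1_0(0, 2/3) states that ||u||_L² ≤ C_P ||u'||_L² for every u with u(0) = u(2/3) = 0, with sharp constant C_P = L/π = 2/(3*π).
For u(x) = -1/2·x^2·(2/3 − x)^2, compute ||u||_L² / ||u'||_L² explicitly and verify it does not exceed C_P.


||u||_L² / ||u'||_L² = sqrt(3)/9 < C_P = 2/(3*π).

u(x) = -1/2·x^2·(2/3 − x)^2, so u'(x) = 2*x*(-9*x^2 + 9*x - 2)/9.
u(x) = -1/2·x^2·(2/3 − x)^2 vanishes at x = 0 and x = 2/3, so u ∈ H^1_0(0, 2/3). Differentiate via the product rule and integrate the resulting polynomials term by term.
  ∫_0^2/3 u² dx = ∫_0^2/3 (x^8/4 - 2*x^7/3 + 2*x^6/3 - 8*x^5/27 + 4*x^4/81) dx. Term by term:
    ∫_0^2/3 x^8/4 dx = 128/177147;  ∫_0^2/3 -2*x^7/3 dx = -64/19683;  ∫_0^2/3 2*x^6/3 dx = 256/45927;
    ∫_0^2/3 -8*x^5/27 dx = -256/59049;  ∫_0^2/3 4*x^4/81 dx = 128/98415.
  Sum: 128/177147 − 64/19683 + 256/45927 − 256/59049 + 128/98415 = 64/6200145.
  ∫_0^2/3 (u')² dx = ∫_0^2/3 (4*x^6 - 8*x^5 + 52*x^4/9 - 16*x^3/9 + 16*x^2/81) dx. Term by term:
    ∫_0^2/3 4*x^6 dx = 512/15309;  ∫_0^2/3 -8*x^5 dx = -256/2187;  ∫_0^2/3 52*x^4/9 dx = 1664/10935;
    ∫_0^2/3 -16*x^3/9 dx = -64/729;  ∫_0^2/3 16*x^2/81 dx = 128/6561.
  Sum: 512/15309 − 256/2187 + 1664/10935 − 64/729 + 128/6561 = 64/229635.
∫_0^2/3 u² dx = 64/6200145, so ||u||_L² = 8*sqrt(105)/25515.
∫_0^2/3 (u')² dx = 64/229635, so ||u'||_L² = 8*sqrt(35)/2835.
Ratio ||u||_L² / ||u'||_L² = sqrt(3)/9.
Sharp Poincaré constant on H^1_0(0, 2/3) is C_P = L/π = 2/(3*π), achieved by sin(3*π/2·x).
A polynomial bump cannot attain the sharp Poincaré constant (only the first sine eigenfunction does), so the ratio is strictly less than C_P, consistent with ||u||_L² ≤ C_P ||u'||_L².


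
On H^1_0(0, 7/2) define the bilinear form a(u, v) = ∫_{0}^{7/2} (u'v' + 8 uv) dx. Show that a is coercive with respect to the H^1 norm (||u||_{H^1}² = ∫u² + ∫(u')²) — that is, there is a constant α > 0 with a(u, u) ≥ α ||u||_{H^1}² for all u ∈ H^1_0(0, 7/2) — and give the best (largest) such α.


α = 1

Coercivity of a(·,·) on H^1_0(0, 7/2) means a(u, u) ≥ α ||u||_{H^1}² for every u ∈ H^1_0.
The interval has length L = 7/2, and Poincaré/coercivity depend only on L. Here a(u, u) = ∫(u')² + (8)·∫u².
Here c = 8 ≥ 1, so a(u,u) = ∫(u')² + c∫u² ≥ ∫(u')² + ∫u² = ||u||_{H^1}², i.e. α = 1 works. No larger α is possible: a(u,u) ≥ α||u||_{H^1}² means (1−α)∫(u')² ≥ (α−c)∫u², and for the modes u_n = sin(nπ(x−x₀)/L) (x₀ the left endpoint) one has ∫u_n²/∫(u_n')² = (L/(nπ))² → 0, so a(u_n,u_n)/||u_n||_{H^1}² → 1. Hence the optimal constant is α = 1.
Therefore α = 1.


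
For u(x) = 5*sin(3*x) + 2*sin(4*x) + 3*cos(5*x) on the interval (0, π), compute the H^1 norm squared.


||u||_{H^1(0,π)}^2 = -832/3 + 276*π

u'(x) = -15*sin(5*x) + 15*cos(3*x) + 8*cos(4*x).
Expand u² and (u')² and integrate term by term on (0, π), using: for integers n ≥ 1, ∫_0^π sin²(nx) dx = ∫_0^π cos²(nx) dx = π/2; for n ≠ n', ∫_0^π sin(nx)sin(n'x) dx = ∫_0^π cos(nx)cos(n'x) dx = 0; and by product-to-sum, ∫_0^π sin(nx)cos(n'x) dx = ½∫_0^π [sin((n+n')x) + sin((n−n')x)] dx, which is 0 when n+n' is even and 2n/(n²−n'²) when n+n' is odd (it need not vanish on (0, π)).
  u² squared terms: (2)²·∫sin(4x)² dx = 4·π/2 = 2*π;  (3)²·∫cos(5x)² dx = 9·π/2 = 9*π/2;  (5)²·∫sin(3x)² dx = 25·π/2 = 25*π/2.
  u² cross terms: 2·(2)·(3)·∫sin(4x)·cos(5x) dx = 12·(-8/9) = -32/3;  2·(2)·(5)·∫sin(4x)·sin(3x) dx = 20·(0) = 0;  2·(3)·(5)·∫cos(5x)·sin(3x) dx = 30·(0) = 0.
  So ∫_0^π u² dx = 2*π + 9*π/2 + 25*π/2 − 32/3 + 0 + 0 = -32/3 + 19*π.
  (u')² squared terms: (-15)²·∫sin(5x)² dx = 225·π/2 = 225*π/2;  (8)²·∫cos(4x)² dx = 64·π/2 = 32*π;  (15)²·∫cos(3x)² dx = 225·π/2 = 225*π/2.
  (u')² cross terms: 2·(-15)·(8)·∫sin(5x)·cos(4x) dx = -240·(10/9) = -800/3;  2·(-15)·(15)·∫sin(5x)·cos(3x) dx = -450·(0) = 0;  2·(8)·(15)·∫cos(4x)·cos(3x) dx = 240·(0) = 0.
  So ∫_0^π (u')² dx = 225*π/2 + 32*π + 225*π/2 − 800/3 + 0 + 0 = -800/3 + 257*π.
||u||_{H^1}^2 = (-32/3 + 19*π) + (-800/3 + 257*π) = -832/3 + 276*π.


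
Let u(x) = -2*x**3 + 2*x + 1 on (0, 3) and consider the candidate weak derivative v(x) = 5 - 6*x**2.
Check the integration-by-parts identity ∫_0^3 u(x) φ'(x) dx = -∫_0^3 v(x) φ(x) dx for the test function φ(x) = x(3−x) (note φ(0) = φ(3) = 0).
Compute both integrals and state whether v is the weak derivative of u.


LHS = 639/10, RHS = 252/5. No, v is not the weak derivative of u.

u(x) = -2*x**3 + 2*x + 1, classical derivative u'(x) = 2 - 6*x**2.
φ(x) = x(3−x), so φ'(x) = 3 - 2*x.
Note φ(0) = φ(3) = 0, so the boundary term u·φ vanishes.
LHS = ∫_0^3 u(x) φ'(x) dx = ∫_0^3 (4*x^4 - 6*x^3 - 4*x^2 + 4*x + 3) dx. Term by term:
  ∫_0^3 4*x^4 dx = 972/5;  ∫_0^3 -6*x^3 dx = -243/2;  ∫_0^3 -4*x^2 dx = -36;
  ∫_0^3 4*x dx = 18;  ∫_0^3 3 dx = 9.
Sum: 972/5 − 243/2 − 36 + 18 + 9 = 639/10.
So LHS = 639/10.
∫_0^3 v(x) φ(x) dx = ∫_0^3 (6*x^4 - 18*x^3 - 5*x^2 + 15*x) dx. Term by term:
  ∫_0^3 6*x^4 dx = 1458/5;  ∫_0^3 -18*x^3 dx = -729/2;  ∫_0^3 -5*x^2 dx = -45;
  ∫_0^3 15*x dx = 135/2.
Sum: 1458/5 − 729/2 − 45 + 135/2 = -252/5.
So RHS = -∫_0^3 v(x) φ(x) dx = 252/5.
LHS − RHS = 27/2 ≠ 0, so the identity fails.
(For a valid weak derivative the identity must hold for EVERY test function, in particular this one. The failure shows v is NOT the weak derivative of u.)
Correct weak derivative would be u'(x) = 2 - 6*x**2.


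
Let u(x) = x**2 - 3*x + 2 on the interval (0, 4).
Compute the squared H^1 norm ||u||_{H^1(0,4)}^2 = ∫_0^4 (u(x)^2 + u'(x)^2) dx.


||u||_{H^1}^2 = 652/15

The H^1 norm (squared) on an interval (0, L) is
  ||u||_{H^1}^2 = ∫_0^L u(x)^2 dx + ∫_0^L u'(x)^2 dx.
Compute u'(x) = 2*x - 3.
Then u(x)^2 = x**4 - 6*x**3 + 13*x**2 - 12*x + 4 and u'(x)^2 = 4*x**2 - 12*x + 9.
Integrate each monomial from 0 to 4 using ∫_0^4 c·x^n dx = c·4^(n+1)/(n+1):
  ∫_0^4 u(x)^2 dx = ∫_0^4 (x^4 - 6*x^3 + 13*x^2 - 12*x + 4) dx. Term by term:
    ∫_0^4 x^4 dx = 1024/5;  ∫_0^4 -6*x^3 dx = -384;  ∫_0^4 13*x^2 dx = 832/3;
    ∫_0^4 -12*x dx = -96;  ∫_0^4 4 dx = 16.
  Sum: 1024/5 − 384 + 832/3 − 96 + 16 = 272/15.
  ∫_0^4 u'(x)^2 dx = ∫_0^4 (4*x^2 - 12*x + 9) dx. Term by term:
    ∫_0^4 4*x^2 dx = 256/3;  ∫_0^4 -12*x dx = -96;  ∫_0^4 9 dx = 36.
  Sum: 256/3 − 96 + 36 = 76/3.
Adding: ||u||_{H^1}^2 = 272/15 + 76/3 = 652/15.


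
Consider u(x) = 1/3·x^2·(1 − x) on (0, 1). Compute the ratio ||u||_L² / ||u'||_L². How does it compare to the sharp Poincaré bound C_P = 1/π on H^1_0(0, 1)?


||u||_L² / ||u'||_L² = sqrt(14)/14 < C_P = 1/π.

u(x) = 1/3·x^2·(1 − x), so u'(x) = x*(2 - 3*x)/3.
u(x) = 1/3·x^2·(1 − x) vanishes at x = 0 and x = 1, so u ∈ H^1_0(0, 1). Differentiate via the product rule and integrate the resulting polynomials term by term.
  ∫_0^1 u² dx = ∫_0^1 (x^6/9 - 2*x^5/9 + x^4/9) dx. Term by term:
    ∫_0^1 x^6/9 dx = 1/63;  ∫_0^1 -2*x^5/9 dx = -1/27;  ∫_0^1 x^4/9 dx = 1/45.
  Sum: 1/63 − 1/27 + 1/45 = 1/945.
  ∫_0^1 (u')² dx = ∫_0^1 (x^4 - 4*x^3/3 + 4*x^2/9) dx. Term by term:
    ∫_0^1 x^4 dx = 1/5;  ∫_0^1 -4*x^3/3 dx = -1/3;  ∫_0^1 4*x^2/9 dx = 4/27.
  Sum: 1/5 − 1/3 + 4/27 = 2/135.
∫_0^1 u² dx = 1/945, so ||u||_L² = sqrt(105)/315.
∫_0^1 (u')² dx = 2/135, so ||u'||_L² = sqrt(30)/45.
Ratio ||u||_L² / ||u'||_L² = sqrt(14)/14.
Sharp Poincaré constant on H^1_0(0, 1) is C_P = L/π = 1/π, achieved by sin(π·x).
A polynomial bump cannot attain the sharp Poincaré constant (only the first sine eigenfunction does), so the ratio is strictly less than C_P, consistent with ||u||_L² ≤ C_P ||u'||_L².
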